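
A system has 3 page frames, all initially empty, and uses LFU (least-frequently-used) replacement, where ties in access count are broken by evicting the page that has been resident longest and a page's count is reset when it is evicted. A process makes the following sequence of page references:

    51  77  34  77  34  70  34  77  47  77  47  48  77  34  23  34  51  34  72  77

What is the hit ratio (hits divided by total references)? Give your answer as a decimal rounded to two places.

0.55

51 → miss, frames (51)
77 → miss, frames (51 77)
34 → miss, frames (51 77 34)
77 → hit
34 → hit
70 → miss, evict 51, frames (77 34 70)
34 → hit
77 → hit
47 → miss, evict 70, frames (77 34 47)
77 → hit
47 → hit
48 → miss, evict 47, frames (77 34 48)
77 → hit
34 → hit
23 → miss, evict 48, frames (77 34 23)
34 → hit
51 → miss, evict 23, frames (77 34 51)
34 → hit
72 → miss, evict 51, frames (77 34 72)
77 → hit
Hits: 11 of 20 references → 11/20 = 0.5500.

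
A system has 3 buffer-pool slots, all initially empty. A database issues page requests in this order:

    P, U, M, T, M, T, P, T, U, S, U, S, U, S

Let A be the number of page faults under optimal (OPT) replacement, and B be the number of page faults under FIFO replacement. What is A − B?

-1

Under OPT: F F F F . . . . F F . . . . → 6 faults.
Under FIFO: F F F F . . F . F F . . . . → 7 faults.
A − B = 6 − 7 = -1.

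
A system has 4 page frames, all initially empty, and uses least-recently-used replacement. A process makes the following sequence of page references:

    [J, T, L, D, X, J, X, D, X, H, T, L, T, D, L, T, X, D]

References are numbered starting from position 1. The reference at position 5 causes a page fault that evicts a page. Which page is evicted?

pos 1: J → fault, frames [J]
pos 2: T → fault, frames [J, T]
pos 3: L → fault, frames [J, T, L]
pos 4: D → fault, frames [J, T, L, D]
pos 5: X → fault, evict J, frames [T, L, D, X]
At position 5, page J is evicted.

J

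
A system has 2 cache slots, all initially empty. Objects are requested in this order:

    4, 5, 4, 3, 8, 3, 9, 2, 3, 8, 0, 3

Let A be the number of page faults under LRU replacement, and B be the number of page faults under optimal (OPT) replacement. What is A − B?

2

Under LRU: F F . F F . F F F F F F → 10 faults.
Under OPT: F F . F F . F F . F F . → 8 faults.
A − B = 10 − 8 = 2.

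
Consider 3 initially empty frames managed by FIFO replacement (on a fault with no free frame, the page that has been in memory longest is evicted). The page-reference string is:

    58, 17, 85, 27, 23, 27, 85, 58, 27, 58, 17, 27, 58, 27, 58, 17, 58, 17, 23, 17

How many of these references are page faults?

58: fault, frames {58}
17: fault, frames {58,17}
85: fault, frames {58,17,85}
27: fault, evict 58, frames {17,85,27}
23: fault, evict 17, frames {85,27,23}
27: hit
85: hit
58: fault, evict 85, frames {27,23,58}
27: hit
58: hit
17: fault, evict 27, frames {23,58,17}
27: fault, evict 23, frames {58,17,27}
58: hit
27: hit
58: hit
17: hit
58: hit
17: hit
23: fault, evict 58, frames {17,27,23}
17: hit
Page faults: 9.

9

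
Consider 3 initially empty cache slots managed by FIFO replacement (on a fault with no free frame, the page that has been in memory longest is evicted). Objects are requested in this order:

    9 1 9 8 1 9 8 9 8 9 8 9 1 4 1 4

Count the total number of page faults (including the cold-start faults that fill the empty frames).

9 -> fault, frames (9)
1 -> fault, frames (9 1)
9 -> hit
8 -> fault, frames (9 1 8)
1 -> hit
9 -> hit
8 -> hit
9 -> hit
8 -> hit
9 -> hit
8 -> hit
9 -> hit
1 -> hit
4 -> fault, evict 9, frames (1 8 4)
1 -> hit
4 -> hit
Page faults: 4.

4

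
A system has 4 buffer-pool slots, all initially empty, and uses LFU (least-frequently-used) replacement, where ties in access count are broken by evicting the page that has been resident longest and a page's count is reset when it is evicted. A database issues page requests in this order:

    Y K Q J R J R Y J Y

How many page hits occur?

Y -> miss, frames {Y}
K -> miss, frames {Y,K}
Q -> miss, frames {Y,K,Q}
J -> miss, frames {Y,K,Q,J}
R -> miss, evict Y, frames {K,Q,J,R}
J -> hit
R -> hit
Y -> miss, evict K, frames {Q,J,R,Y}
J -> hit
Y -> hit
Hits: 4.

4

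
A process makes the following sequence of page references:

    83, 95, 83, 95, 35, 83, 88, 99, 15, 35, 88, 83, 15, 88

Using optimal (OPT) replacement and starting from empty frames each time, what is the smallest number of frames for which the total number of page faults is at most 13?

2

f=1: 14 faults
f=2: 9 faults
f=3: 7 faults
f=4: 6 faults
f=5: 6 faults
f=6: 6 faults
Smallest f with faults ≤ 13 is 2.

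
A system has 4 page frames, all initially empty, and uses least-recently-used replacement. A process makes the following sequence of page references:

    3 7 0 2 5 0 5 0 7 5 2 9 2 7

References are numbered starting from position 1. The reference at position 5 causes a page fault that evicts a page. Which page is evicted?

pos 1: 3 → fault, frames [3]
pos 2: 7 → fault, frames [3, 7]
pos 3: 0 → fault, frames [3, 7, 0]
pos 4: 2 → fault, frames [3, 7, 0, 2]
pos 5: 5 → fault, evict 3, frames [7, 0, 2, 5]
At position 5, page 3 is evicted.

3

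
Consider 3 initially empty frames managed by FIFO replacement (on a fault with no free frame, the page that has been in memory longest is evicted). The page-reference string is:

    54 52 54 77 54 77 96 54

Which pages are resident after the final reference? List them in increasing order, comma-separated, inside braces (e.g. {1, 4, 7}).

{54, 77, 96}

54: miss, frames [54]
52: miss, frames [54, 52]
54: hit
77: miss, frames [54, 52, 77]
54: hit
77: hit
96: miss, evict 54, frames [52, 77, 96]
54: miss, evict 52, frames [77, 96, 54]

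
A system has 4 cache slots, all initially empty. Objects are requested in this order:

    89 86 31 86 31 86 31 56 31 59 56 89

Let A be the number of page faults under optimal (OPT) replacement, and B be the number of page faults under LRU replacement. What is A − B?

-1

Under OPT: F F F . . . . F . F . . → 5 faults.
Under LRU: F F F . . . . F . F . F → 6 faults.
A − B = 5 − 6 = -1.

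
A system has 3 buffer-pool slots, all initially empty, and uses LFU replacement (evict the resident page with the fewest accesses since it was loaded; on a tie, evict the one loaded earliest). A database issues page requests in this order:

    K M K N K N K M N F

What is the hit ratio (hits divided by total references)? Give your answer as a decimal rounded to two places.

0.60

K -> miss, frames {K}
M -> miss, frames {K,M}
K -> hit
N -> miss, frames {K,M,N}
K -> hit
N -> hit
K -> hit
M -> hit
N -> hit
F -> miss, evict M, frames {K,N,F}
Hits: 6 of 10 references → 6/10 = 0.6000.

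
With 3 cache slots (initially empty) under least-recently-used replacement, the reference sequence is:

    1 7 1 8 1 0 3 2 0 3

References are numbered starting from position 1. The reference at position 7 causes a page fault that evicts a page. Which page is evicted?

pos 1: 1 -> fault, frames [1]
pos 2: 7 -> fault, frames [1, 7]
pos 3: 1 -> hit
pos 4: 8 -> fault, frames [7, 1, 8]
pos 5: 1 -> hit
pos 6: 0 -> fault, evict 7, frames [8, 1, 0]
pos 7: 3 -> fault, evict 8, frames [1, 0, 3]
At position 7, page 8 is evicted.

8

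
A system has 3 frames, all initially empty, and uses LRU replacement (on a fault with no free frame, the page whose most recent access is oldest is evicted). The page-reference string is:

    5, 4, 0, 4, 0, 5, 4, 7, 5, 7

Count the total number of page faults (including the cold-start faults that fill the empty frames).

5: miss, frames {5}
4: miss, frames {5,4}
0: miss, frames {5,4,0}
4: hit
0: hit
5: hit
4: hit
7: miss, evict 0, frames {5,4,7}
5: hit
7: hit
Page faults: 4.

4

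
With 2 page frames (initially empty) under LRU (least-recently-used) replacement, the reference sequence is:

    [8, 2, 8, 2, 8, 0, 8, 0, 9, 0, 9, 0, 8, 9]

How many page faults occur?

8 → miss, frames (8)
2 → miss, frames (8 2)
8 → hit
2 → hit
8 → hit
0 → miss, evict 2, frames (8 0)
8 → hit
0 → hit
9 → miss, evict 8, frames (0 9)
0 → hit
9 → hit
0 → hit
8 → miss, evict 9, frames (0 8)
9 → miss, evict 0, frames (8 9)
Page faults: 6.

6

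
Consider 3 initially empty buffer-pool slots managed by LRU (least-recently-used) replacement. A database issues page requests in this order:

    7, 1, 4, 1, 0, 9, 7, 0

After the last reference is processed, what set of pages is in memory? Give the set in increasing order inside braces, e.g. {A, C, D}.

{0, 7, 9}

7 -> fault, frames (7)
1 -> fault, frames (7 1)
4 -> fault, frames (7 1 4)
1 -> hit
0 -> fault, evict 7, frames (4 1 0)
9 -> fault, evict 4, frames (1 0 9)
7 -> fault, evict 1, frames (0 9 7)
0 -> hit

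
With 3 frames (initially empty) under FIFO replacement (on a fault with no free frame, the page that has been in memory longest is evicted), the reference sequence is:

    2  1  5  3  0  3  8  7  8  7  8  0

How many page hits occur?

2: miss, frames (2)
1: miss, frames (2 1)
5: miss, frames (2 1 5)
3: miss, evict 2, frames (1 5 3)
0: miss, evict 1, frames (5 3 0)
3: hit
8: miss, evict 5, frames (3 0 8)
7: miss, evict 3, frames (0 8 7)
8: hit
7: hit
8: hit
0: hit
Hits: 5.

5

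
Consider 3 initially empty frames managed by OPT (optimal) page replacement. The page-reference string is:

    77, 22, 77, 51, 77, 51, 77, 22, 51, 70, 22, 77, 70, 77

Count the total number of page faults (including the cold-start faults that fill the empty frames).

77: fault, frames (77)
22: fault, frames (77 22)
77: hit
51: fault, frames (77 22 51)
77: hit
51: hit
77: hit
22: hit
51: hit
70: fault, evict 51, frames (77 22 70)
22: hit
77: hit
70: hit
77: hit
Page faults: 4.

4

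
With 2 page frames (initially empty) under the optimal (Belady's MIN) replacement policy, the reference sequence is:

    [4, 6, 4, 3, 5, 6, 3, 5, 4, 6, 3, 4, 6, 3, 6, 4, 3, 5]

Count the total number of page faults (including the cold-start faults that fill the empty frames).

11

4 → miss, frames [4]
6 → miss, frames [4, 6]
4 → hit
3 → miss, evict 4, frames [6, 3]
5 → miss, evict 3, frames [6, 5]
6 → hit
3 → miss, evict 6, frames [5, 3]
5 → hit
4 → miss, evict 5, frames [3, 4]
6 → miss, evict 4, frames [3, 6]
3 → hit
4 → miss, evict 3, frames [6, 4]
6 → hit
3 → miss, evict 4, frames [6, 3]
6 → hit
4 → miss, evict 6, frames [3, 4]
3 → hit
5 → miss, evict 4, frames [3, 5]
Page faults: 11.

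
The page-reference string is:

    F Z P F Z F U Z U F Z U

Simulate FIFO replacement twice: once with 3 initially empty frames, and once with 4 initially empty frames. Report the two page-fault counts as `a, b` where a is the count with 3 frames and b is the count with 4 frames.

3 frames: F F F . . . F . . F F . → 6 faults.
4 frames: F F F . . . F . . . . . → 4 faults.
4 < 6: adding a frame reduced faults, as is typical.

6, 4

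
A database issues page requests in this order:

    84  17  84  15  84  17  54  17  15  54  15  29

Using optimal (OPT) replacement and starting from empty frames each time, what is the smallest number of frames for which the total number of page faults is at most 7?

2

f=1: 12 faults
f=2: 7 faults
f=3: 5 faults
f=4: 5 faults
f=5: 5 faults
Smallest f with faults ≤ 7 is 2.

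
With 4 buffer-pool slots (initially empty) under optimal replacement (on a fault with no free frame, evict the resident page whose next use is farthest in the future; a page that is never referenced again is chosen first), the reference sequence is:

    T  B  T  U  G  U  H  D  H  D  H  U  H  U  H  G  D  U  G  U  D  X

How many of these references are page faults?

T -> miss, frames (T)
B -> miss, frames (T B)
T -> hit
U -> miss, frames (T B U)
G -> miss, frames (T B U G)
U -> hit
H -> miss, evict B, frames (T U G H)
D -> miss, evict T, frames (U G H D)
H -> hit
D -> hit
H -> hit
U -> hit
H -> hit
U -> hit
H -> hit
G -> hit
D -> hit
U -> hit
G -> hit
U -> hit
D -> hit
X -> miss, evict D, frames (U G H X)
Page faults: 7.

7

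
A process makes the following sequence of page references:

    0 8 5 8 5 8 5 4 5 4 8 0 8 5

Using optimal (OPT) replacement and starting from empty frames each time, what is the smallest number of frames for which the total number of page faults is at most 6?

3

f=1: 14 faults
f=2: 7 faults
f=3: 5 faults
f=4: 4 faults
Smallest f with faults ≤ 6 is 3.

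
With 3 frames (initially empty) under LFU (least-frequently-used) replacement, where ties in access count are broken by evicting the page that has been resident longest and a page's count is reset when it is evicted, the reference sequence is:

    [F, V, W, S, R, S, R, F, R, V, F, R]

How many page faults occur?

F → miss, frames {F}
V → miss, frames {F,V}
W → miss, frames {F,V,W}
S → miss, evict F, frames {V,W,S}
R → miss, evict V, frames {W,S,R}
S → hit
R → hit
F → miss, evict W, frames {S,R,F}
R → hit
V → miss, evict F, frames {S,R,V}
F → miss, evict V, frames {S,R,F}
R → hit
Page faults: 8.

8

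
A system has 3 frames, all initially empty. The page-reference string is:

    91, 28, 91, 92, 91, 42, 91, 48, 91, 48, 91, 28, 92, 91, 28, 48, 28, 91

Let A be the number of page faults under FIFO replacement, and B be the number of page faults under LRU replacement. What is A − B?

Under FIFO: F F . F . F F F . . . F F F . F F . → 11 faults.
Under LRU: F F . F . F . F . . . F F . . F . . → 8 faults.
A − B = 11 − 8 = 3.

3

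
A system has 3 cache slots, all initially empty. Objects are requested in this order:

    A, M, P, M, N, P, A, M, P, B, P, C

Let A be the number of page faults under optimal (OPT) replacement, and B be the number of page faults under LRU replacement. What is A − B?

-1

Under OPT: F F F . F . . F . F . F → 7 faults.
Under LRU: F F F . F . F F . F . F → 8 faults.
A − B = 7 − 8 = -1.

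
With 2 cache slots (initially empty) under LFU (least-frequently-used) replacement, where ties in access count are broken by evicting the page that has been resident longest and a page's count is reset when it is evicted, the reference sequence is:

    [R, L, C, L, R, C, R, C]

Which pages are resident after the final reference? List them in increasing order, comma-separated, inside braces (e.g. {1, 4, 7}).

{C, L}

R -> fault, frames [R]
L -> fault, frames [R, L]
C -> fault, evict R, frames [L, C]
L -> hit
R -> fault, evict C, frames [L, R]
C -> fault, evict R, frames [L, C]
R -> fault, evict C, frames [L, R]
C -> fault, evict R, frames [L, C]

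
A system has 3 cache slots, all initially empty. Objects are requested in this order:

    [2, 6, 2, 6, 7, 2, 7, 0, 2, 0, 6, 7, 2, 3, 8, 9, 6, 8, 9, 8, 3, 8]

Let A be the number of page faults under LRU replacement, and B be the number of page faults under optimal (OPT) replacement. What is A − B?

3

Under LRU: F F . . F . . F . . F F F F F F F . . . F . → 12 faults.
Under OPT: F F . . F . . F . . . F . F F F . . . . F . → 9 faults.
A − B = 12 − 9 = 3.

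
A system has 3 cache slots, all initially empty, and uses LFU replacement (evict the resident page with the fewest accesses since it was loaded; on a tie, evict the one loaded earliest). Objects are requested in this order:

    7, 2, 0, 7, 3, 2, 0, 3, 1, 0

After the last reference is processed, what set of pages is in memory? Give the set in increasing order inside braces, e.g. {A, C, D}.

{0, 1, 7}

7 -> fault, frames (7)
2 -> fault, frames (7 2)
0 -> fault, frames (7 2 0)
7 -> hit
3 -> fault, evict 2, frames (7 0 3)
2 -> fault, evict 0, frames (7 3 2)
0 -> fault, evict 3, frames (7 2 0)
3 -> fault, evict 2, frames (7 0 3)
1 -> fault, evict 0, frames (7 3 1)
0 -> fault, evict 3, frames (7 1 0)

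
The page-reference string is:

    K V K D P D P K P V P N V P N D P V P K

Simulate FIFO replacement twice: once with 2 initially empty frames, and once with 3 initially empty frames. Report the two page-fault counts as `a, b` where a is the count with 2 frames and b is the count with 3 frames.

15, 11

2 frames: F F . F F . . F . F F F F F F F F F . F → 15 faults.
3 frames: F F . F F . . F . F . F . F . F . F . F → 11 faults.
11 < 15: adding a frame reduced faults, as is typical.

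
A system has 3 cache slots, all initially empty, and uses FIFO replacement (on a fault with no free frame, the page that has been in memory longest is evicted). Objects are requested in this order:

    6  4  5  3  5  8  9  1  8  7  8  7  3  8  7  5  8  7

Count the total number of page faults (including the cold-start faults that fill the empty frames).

12

6 -> fault, frames (6)
4 -> fault, frames (6 4)
5 -> fault, frames (6 4 5)
3 -> fault, evict 6, frames (4 5 3)
5 -> hit
8 -> fault, evict 4, frames (5 3 8)
9 -> fault, evict 5, frames (3 8 9)
1 -> fault, evict 3, frames (8 9 1)
8 -> hit
7 -> fault, evict 8, frames (9 1 7)
8 -> fault, evict 9, frames (1 7 8)
7 -> hit
3 -> fault, evict 1, frames (7 8 3)
8 -> hit
7 -> hit
5 -> fault, evict 7, frames (8 3 5)
8 -> hit
7 -> fault, evict 8, frames (3 5 7)
Page faults: 12.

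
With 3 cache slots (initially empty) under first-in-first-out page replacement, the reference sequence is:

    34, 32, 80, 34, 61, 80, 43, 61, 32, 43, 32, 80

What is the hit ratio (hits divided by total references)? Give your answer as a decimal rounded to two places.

34: miss, frames {34}
32: miss, frames {34,32}
80: miss, frames {34,32,80}
34: hit
61: miss, evict 34, frames {32,80,61}
80: hit
43: miss, evict 32, frames {80,61,43}
61: hit
32: miss, evict 80, frames {61,43,32}
43: hit
32: hit
80: miss, evict 61, frames {43,32,80}
Hits: 5 of 12 references → 5/12 = 0.4167.

0.42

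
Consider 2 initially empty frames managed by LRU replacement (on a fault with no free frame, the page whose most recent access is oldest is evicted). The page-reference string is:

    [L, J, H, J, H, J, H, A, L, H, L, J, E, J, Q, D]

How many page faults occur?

L: fault, frames {L}
J: fault, frames {L,J}
H: fault, evict L, frames {J,H}
J: hit
H: hit
J: hit
H: hit
A: fault, evict J, frames {H,A}
L: fault, evict H, frames {A,L}
H: fault, evict A, frames {L,H}
L: hit
J: fault, evict H, frames {L,J}
E: fault, evict L, frames {J,E}
J: hit
Q: fault, evict E, frames {J,Q}
D: fault, evict J, frames {Q,D}
Page faults: 10.

10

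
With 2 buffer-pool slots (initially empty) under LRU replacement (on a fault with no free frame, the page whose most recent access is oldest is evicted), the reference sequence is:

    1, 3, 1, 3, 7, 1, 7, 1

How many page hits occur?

1 → fault, frames [1]
3 → fault, frames [1, 3]
1 → hit
3 → hit
7 → fault, evict 1, frames [3, 7]
1 → fault, evict 3, frames [7, 1]
7 → hit
1 → hit
Hits: 4.

4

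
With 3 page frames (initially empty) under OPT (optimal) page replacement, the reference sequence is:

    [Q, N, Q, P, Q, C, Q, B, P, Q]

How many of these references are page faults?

5

Q → miss, frames (Q)
N → miss, frames (Q N)
Q → hit
P → miss, frames (Q N P)
Q → hit
C → miss, evict N, frames (Q P C)
Q → hit
B → miss, evict C, frames (Q P B)
P → hit
Q → hit
Page faults: 5.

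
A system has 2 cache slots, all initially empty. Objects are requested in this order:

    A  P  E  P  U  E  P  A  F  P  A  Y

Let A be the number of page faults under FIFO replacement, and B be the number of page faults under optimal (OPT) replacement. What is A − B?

Under FIFO: F F F . F . F F F F F F → 10 faults.
Under OPT: F F F . F . F F F . F F → 9 faults.
A − B = 10 − 9 = 1.

1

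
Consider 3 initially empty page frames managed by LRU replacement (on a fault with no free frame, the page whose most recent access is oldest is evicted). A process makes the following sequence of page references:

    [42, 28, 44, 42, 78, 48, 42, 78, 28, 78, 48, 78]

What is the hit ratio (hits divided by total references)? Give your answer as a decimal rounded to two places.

42 → fault, frames [42]
28 → fault, frames [42, 28]
44 → fault, frames [42, 28, 44]
42 → hit
78 → fault, evict 28, frames [44, 42, 78]
48 → fault, evict 44, frames [42, 78, 48]
42 → hit
78 → hit
28 → fault, evict 48, frames [42, 78, 28]
78 → hit
48 → fault, evict 42, frames [28, 78, 48]
78 → hit
Hits: 5 of 12 references → 5/12 = 0.4167.

0.42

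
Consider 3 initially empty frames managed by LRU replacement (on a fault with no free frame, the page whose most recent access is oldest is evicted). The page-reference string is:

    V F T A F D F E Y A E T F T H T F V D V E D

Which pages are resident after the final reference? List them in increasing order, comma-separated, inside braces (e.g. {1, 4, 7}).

V → fault, frames {V}
F → fault, frames {V,F}
T → fault, frames {V,F,T}
A → fault, evict V, frames {F,T,A}
F → hit
D → fault, evict T, frames {A,F,D}
F → hit
E → fault, evict A, frames {D,F,E}
Y → fault, evict D, frames {F,E,Y}
A → fault, evict F, frames {E,Y,A}
E → hit
T → fault, evict Y, frames {A,E,T}
F → fault, evict A, frames {E,T,F}
T → hit
H → fault, evict E, frames {F,T,H}
T → hit
F → hit
V → fault, evict H, frames {T,F,V}
D → fault, evict T, frames {F,V,D}
V → hit
E → fault, evict F, frames {D,V,E}
D → hit

{D, E, V}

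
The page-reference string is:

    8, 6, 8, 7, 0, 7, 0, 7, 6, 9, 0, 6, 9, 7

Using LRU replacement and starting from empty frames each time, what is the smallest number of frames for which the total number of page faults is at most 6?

f=1: 14 faults
f=2: 10 faults
f=3: 8 faults
f=4: 5 faults
f=5: 5 faults
Smallest f with faults ≤ 6 is 4.

4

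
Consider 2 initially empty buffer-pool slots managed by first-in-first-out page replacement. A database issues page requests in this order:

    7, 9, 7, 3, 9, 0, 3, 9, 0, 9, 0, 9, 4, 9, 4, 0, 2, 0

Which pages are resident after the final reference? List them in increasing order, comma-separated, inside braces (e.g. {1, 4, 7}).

{0, 2}

7: fault, frames {7}
9: fault, frames {7,9}
7: hit
3: fault, evict 7, frames {9,3}
9: hit
0: fault, evict 9, frames {3,0}
3: hit
9: fault, evict 3, frames {0,9}
0: hit
9: hit
0: hit
9: hit
4: fault, evict 0, frames {9,4}
9: hit
4: hit
0: fault, evict 9, frames {4,0}
2: fault, evict 4, frames {0,2}
0: hit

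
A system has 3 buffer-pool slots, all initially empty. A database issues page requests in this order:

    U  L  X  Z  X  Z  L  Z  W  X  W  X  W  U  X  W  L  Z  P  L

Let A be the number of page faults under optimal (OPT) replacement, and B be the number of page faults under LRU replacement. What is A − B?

Under OPT: F F F F . . . . F . . . . F . . F F F . → 9 faults.
Under LRU: F F F F . . . . F F . . . F . . F F F . → 10 faults.
A − B = 9 − 10 = -1.

-1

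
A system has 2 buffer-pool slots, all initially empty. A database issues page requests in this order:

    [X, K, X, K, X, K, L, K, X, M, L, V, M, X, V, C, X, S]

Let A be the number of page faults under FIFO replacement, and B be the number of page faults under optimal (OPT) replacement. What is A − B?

4

Under FIFO: F F . . . . F . F F F F F F F F F F → 13 faults.
Under OPT: F F . . . . F . F F . F . F . F . F → 9 faults.
A − B = 13 − 9 = 4.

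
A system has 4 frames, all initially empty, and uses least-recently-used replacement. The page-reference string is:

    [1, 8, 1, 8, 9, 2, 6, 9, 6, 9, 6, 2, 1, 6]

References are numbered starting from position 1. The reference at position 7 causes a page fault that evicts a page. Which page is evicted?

1

pos 1: 1 -> miss, frames {1}
pos 2: 8 -> miss, frames {1,8}
pos 3: 1 -> hit
pos 4: 8 -> hit
pos 5: 9 -> miss, frames {1,8,9}
pos 6: 2 -> miss, frames {1,8,9,2}
pos 7: 6 -> miss, evict 1, frames {8,9,2,6}
At position 7, page 1 is evicted.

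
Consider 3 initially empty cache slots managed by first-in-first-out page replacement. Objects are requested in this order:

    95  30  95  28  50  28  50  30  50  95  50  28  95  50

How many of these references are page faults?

5

95 → fault, frames {95}
30 → fault, frames {95,30}
95 → hit
28 → fault, frames {95,30,28}
50 → fault, evict 95, frames {30,28,50}
28 → hit
50 → hit
30 → hit
50 → hit
95 → fault, evict 30, frames {28,50,95}
50 → hit
28 → hit
95 → hit
50 → hit
Page faults: 5.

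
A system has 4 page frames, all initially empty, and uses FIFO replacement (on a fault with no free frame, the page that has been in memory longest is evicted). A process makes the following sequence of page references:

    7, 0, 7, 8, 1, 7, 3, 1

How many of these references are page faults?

7 → fault, frames [7]
0 → fault, frames [7, 0]
7 → hit
8 → fault, frames [7, 0, 8]
1 → fault, frames [7, 0, 8, 1]
7 → hit
3 → fault, evict 7, frames [0, 8, 1, 3]
1 → hit
Page faults: 5.

5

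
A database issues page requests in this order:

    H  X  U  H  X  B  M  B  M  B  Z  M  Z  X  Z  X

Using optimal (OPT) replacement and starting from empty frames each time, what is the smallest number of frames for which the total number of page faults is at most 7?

f=1: 16 faults
f=2: 8 faults
f=3: 6 faults
f=4: 6 faults
f=5: 6 faults
f=6: 6 faults
Smallest f with faults ≤ 7 is 3.

3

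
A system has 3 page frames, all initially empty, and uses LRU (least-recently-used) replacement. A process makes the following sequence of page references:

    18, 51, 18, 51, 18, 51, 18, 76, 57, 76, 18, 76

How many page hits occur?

18 -> miss, frames [18]
51 -> miss, frames [18, 51]
18 -> hit
51 -> hit
18 -> hit
51 -> hit
18 -> hit
76 -> miss, frames [51, 18, 76]
57 -> miss, evict 51, frames [18, 76, 57]
76 -> hit
18 -> hit
76 -> hit
Hits: 8.

8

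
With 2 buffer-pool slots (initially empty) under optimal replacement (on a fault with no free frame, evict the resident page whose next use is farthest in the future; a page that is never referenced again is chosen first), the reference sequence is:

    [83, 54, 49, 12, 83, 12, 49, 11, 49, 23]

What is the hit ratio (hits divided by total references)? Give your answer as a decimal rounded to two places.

0.30

83 → miss, frames {83}
54 → miss, frames {83,54}
49 → miss, evict 54, frames {83,49}
12 → miss, evict 49, frames {83,12}
83 → hit
12 → hit
49 → miss, evict 12, frames {83,49}
11 → miss, evict 83, frames {49,11}
49 → hit
23 → miss, evict 11, frames {49,23}
Hits: 3 of 10 references → 3/10 = 0.3000.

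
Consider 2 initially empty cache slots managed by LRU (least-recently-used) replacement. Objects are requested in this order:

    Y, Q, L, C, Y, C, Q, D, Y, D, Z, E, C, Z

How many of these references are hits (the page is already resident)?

2

Y: miss, frames (Y)
Q: miss, frames (Y Q)
L: miss, evict Y, frames (Q L)
C: miss, evict Q, frames (L C)
Y: miss, evict L, frames (C Y)
C: hit
Q: miss, evict Y, frames (C Q)
D: miss, evict C, frames (Q D)
Y: miss, evict Q, frames (D Y)
D: hit
Z: miss, evict Y, frames (D Z)
E: miss, evict D, frames (Z E)
C: miss, evict Z, frames (E C)
Z: miss, evict E, frames (C Z)
Hits: 2.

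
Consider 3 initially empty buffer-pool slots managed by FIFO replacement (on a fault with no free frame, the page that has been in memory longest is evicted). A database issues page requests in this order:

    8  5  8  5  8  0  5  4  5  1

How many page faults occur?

5

8 -> miss, frames [8]
5 -> miss, frames [8, 5]
8 -> hit
5 -> hit
8 -> hit
0 -> miss, frames [8, 5, 0]
5 -> hit
4 -> miss, evict 8, frames [5, 0, 4]
5 -> hit
1 -> miss, evict 5, frames [0, 4, 1]
Page faults: 5.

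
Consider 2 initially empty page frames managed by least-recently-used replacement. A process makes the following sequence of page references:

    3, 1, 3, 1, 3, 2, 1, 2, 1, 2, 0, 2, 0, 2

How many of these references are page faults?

3: fault, frames (3)
1: fault, frames (3 1)
3: hit
1: hit
3: hit
2: fault, evict 1, frames (3 2)
1: fault, evict 3, frames (2 1)
2: hit
1: hit
2: hit
0: fault, evict 1, frames (2 0)
2: hit
0: hit
2: hit
Page faults: 5.

5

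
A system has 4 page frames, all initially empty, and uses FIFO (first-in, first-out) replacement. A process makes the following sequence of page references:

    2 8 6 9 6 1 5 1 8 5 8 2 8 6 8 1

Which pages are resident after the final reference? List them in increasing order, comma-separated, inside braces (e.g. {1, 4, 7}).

{1, 2, 6, 8}

2 → fault, frames [2]
8 → fault, frames [2, 8]
6 → fault, frames [2, 8, 6]
9 → fault, frames [2, 8, 6, 9]
6 → hit
1 → fault, evict 2, frames [8, 6, 9, 1]
5 → fault, evict 8, frames [6, 9, 1, 5]
1 → hit
8 → fault, evict 6, frames [9, 1, 5, 8]
5 → hit
8 → hit
2 → fault, evict 9, frames [1, 5, 8, 2]
8 → hit
6 → fault, evict 1, frames [5, 8, 2, 6]
8 → hit
1 → fault, evict 5, frames [8, 2, 6, 1]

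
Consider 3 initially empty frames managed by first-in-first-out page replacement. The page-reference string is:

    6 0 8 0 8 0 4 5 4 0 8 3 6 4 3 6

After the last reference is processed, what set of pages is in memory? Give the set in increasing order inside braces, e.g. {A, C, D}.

6 -> fault, frames (6)
0 -> fault, frames (6 0)
8 -> fault, frames (6 0 8)
0 -> hit
8 -> hit
0 -> hit
4 -> fault, evict 6, frames (0 8 4)
5 -> fault, evict 0, frames (8 4 5)
4 -> hit
0 -> fault, evict 8, frames (4 5 0)
8 -> fault, evict 4, frames (5 0 8)
3 -> fault, evict 5, frames (0 8 3)
6 -> fault, evict 0, frames (8 3 6)
4 -> fault, evict 8, frames (3 6 4)
3 -> hit
6 -> hit

{3, 4, 6}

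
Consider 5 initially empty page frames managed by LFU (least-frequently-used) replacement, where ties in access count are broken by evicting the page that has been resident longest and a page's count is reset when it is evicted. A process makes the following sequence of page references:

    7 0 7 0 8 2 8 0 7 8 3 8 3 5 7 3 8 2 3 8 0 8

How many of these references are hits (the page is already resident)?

7: fault, frames (7)
0: fault, frames (7 0)
7: hit
0: hit
8: fault, frames (7 0 8)
2: fault, frames (7 0 8 2)
8: hit
0: hit
7: hit
8: hit
3: fault, frames (7 0 8 2 3)
8: hit
3: hit
5: fault, evict 2, frames (7 0 8 3 5)
7: hit
3: hit
8: hit
2: fault, evict 5, frames (7 0 8 3 2)
3: hit
8: hit
0: hit
8: hit
Hits: 15.

15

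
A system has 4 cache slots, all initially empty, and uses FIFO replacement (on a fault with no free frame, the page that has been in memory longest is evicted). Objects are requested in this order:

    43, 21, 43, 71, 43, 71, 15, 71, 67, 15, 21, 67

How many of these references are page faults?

43 -> fault, frames (43)
21 -> fault, frames (43 21)
43 -> hit
71 -> fault, frames (43 21 71)
43 -> hit
71 -> hit
15 -> fault, frames (43 21 71 15)
71 -> hit
67 -> fault, evict 43, frames (21 71 15 67)
15 -> hit
21 -> hit
67 -> hit
Page faults: 5.

5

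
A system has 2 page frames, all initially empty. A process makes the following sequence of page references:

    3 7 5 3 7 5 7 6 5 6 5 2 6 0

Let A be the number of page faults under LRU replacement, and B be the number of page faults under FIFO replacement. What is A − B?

2

Under LRU: F F F F F F . F F . . F F F → 11 faults.
Under FIFO: F F F F F F . F . . . F . F → 9 faults.
A − B = 11 − 9 = 2.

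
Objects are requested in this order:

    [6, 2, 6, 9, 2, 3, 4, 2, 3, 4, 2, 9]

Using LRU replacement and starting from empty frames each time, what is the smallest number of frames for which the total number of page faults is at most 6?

f=1: 12 faults
f=2: 11 faults
f=3: 6 faults
f=4: 5 faults
f=5: 5 faults
Smallest f with faults ≤ 6 is 3.

3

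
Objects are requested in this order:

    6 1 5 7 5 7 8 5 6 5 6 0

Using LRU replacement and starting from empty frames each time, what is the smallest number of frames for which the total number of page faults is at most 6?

5

f=1: 12 faults
f=2: 8 faults
f=3: 7 faults
f=4: 7 faults
f=5: 6 faults
f=6: 6 faults
Smallest f with faults ≤ 6 is 5.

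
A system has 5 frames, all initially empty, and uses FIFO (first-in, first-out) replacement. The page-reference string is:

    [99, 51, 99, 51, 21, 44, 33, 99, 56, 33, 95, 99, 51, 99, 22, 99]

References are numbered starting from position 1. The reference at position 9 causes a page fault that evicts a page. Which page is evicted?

99

pos 1: 99 -> fault, frames [99]
pos 2: 51 -> fault, frames [99, 51]
pos 3: 99 -> hit
pos 4: 51 -> hit
pos 5: 21 -> fault, frames [99, 51, 21]
pos 6: 44 -> fault, frames [99, 51, 21, 44]
pos 7: 33 -> fault, frames [99, 51, 21, 44, 33]
pos 8: 99 -> hit
pos 9: 56 -> fault, evict 99, frames [51, 21, 44, 33, 56]
At position 9, page 99 is evicted.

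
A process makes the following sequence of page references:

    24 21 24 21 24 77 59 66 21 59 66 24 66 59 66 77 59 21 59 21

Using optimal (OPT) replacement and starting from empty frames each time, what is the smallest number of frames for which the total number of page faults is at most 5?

f=1: 20 faults
f=2: 10 faults
f=3: 8 faults
f=4: 6 faults
f=5: 5 faults
Smallest f with faults ≤ 5 is 5.

5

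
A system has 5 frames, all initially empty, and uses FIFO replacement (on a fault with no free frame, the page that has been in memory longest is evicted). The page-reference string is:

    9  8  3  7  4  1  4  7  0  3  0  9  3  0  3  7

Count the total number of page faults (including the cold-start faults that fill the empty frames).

9: miss, frames [9]
8: miss, frames [9, 8]
3: miss, frames [9, 8, 3]
7: miss, frames [9, 8, 3, 7]
4: miss, frames [9, 8, 3, 7, 4]
1: miss, evict 9, frames [8, 3, 7, 4, 1]
4: hit
7: hit
0: miss, evict 8, frames [3, 7, 4, 1, 0]
3: hit
0: hit
9: miss, evict 3, frames [7, 4, 1, 0, 9]
3: miss, evict 7, frames [4, 1, 0, 9, 3]
0: hit
3: hit
7: miss, evict 4, frames [1, 0, 9, 3, 7]
Page faults: 10.

10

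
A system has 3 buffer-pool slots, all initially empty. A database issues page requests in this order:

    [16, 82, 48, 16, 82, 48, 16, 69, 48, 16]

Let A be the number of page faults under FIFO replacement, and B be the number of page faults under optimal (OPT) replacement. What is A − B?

Under FIFO: F F F . . . . F . F → 5 faults.
Under OPT: F F F . . . . F . . → 4 faults.
A − B = 5 − 4 = 1.

1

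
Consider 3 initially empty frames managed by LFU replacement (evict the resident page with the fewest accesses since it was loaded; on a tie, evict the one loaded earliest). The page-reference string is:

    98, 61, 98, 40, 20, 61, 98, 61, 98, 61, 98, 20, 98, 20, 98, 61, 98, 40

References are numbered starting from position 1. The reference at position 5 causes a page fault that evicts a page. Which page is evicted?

pos 1: 98: miss, frames (98)
pos 2: 61: miss, frames (98 61)
pos 3: 98: hit
pos 4: 40: miss, frames (98 61 40)
pos 5: 20: miss, evict 61, frames (98 40 20)
At position 5, page 61 is evicted.

61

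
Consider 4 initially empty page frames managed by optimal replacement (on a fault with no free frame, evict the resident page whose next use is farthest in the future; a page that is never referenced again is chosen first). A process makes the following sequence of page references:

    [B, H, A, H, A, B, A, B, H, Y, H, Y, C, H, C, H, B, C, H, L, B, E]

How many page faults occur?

B: miss, frames (B)
H: miss, frames (B H)
A: miss, frames (B H A)
H: hit
A: hit
B: hit
A: hit
B: hit
H: hit
Y: miss, frames (B H A Y)
H: hit
Y: hit
C: miss, evict Y, frames (B H A C)
H: hit
C: hit
H: hit
B: hit
C: hit
H: hit
L: miss, evict C, frames (B H A L)
B: hit
E: miss, evict L, frames (B H A E)
Page faults: 7.

7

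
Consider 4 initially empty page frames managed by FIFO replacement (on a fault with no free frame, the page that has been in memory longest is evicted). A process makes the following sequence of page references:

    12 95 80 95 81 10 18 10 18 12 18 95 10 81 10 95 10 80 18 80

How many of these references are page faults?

12 -> fault, frames (12)
95 -> fault, frames (12 95)
80 -> fault, frames (12 95 80)
95 -> hit
81 -> fault, frames (12 95 80 81)
10 -> fault, evict 12, frames (95 80 81 10)
18 -> fault, evict 95, frames (80 81 10 18)
10 -> hit
18 -> hit
12 -> fault, evict 80, frames (81 10 18 12)
18 -> hit
95 -> fault, evict 81, frames (10 18 12 95)
10 -> hit
81 -> fault, evict 10, frames (18 12 95 81)
10 -> fault, evict 18, frames (12 95 81 10)
95 -> hit
10 -> hit
80 -> fault, evict 12, frames (95 81 10 80)
18 -> fault, evict 95, frames (81 10 80 18)
80 -> hit
Page faults: 12.

12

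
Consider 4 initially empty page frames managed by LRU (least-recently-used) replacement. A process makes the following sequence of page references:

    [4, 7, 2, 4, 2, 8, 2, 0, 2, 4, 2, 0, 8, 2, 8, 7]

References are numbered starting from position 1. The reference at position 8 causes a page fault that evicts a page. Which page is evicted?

7

pos 1: 4 → fault, frames (4)
pos 2: 7 → fault, frames (4 7)
pos 3: 2 → fault, frames (4 7 2)
pos 4: 4 → hit
pos 5: 2 → hit
pos 6: 8 → fault, frames (7 4 2 8)
pos 7: 2 → hit
pos 8: 0 → fault, evict 7, frames (4 8 2 0)
At position 8, page 7 is evicted.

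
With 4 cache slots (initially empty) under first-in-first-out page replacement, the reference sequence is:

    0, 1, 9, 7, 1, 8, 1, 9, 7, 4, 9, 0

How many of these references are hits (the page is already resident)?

5

0 -> fault, frames (0)
1 -> fault, frames (0 1)
9 -> fault, frames (0 1 9)
7 -> fault, frames (0 1 9 7)
1 -> hit
8 -> fault, evict 0, frames (1 9 7 8)
1 -> hit
9 -> hit
7 -> hit
4 -> fault, evict 1, frames (9 7 8 4)
9 -> hit
0 -> fault, evict 9, frames (7 8 4 0)
Hits: 5.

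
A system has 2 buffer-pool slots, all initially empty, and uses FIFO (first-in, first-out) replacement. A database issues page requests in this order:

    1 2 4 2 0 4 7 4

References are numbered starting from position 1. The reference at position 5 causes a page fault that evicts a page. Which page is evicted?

pos 1: 1 → fault, frames {1}
pos 2: 2 → fault, frames {1,2}
pos 3: 4 → fault, evict 1, frames {2,4}
pos 4: 2 → hit
pos 5: 0 → fault, evict 2, frames {4,0}
At position 5, page 2 is evicted.

2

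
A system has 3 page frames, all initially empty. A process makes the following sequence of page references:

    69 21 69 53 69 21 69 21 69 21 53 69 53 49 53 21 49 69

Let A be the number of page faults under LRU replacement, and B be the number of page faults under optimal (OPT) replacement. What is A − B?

Under LRU: F F . F . . . . . . . . . F . F . F → 6 faults.
Under OPT: F F . F . . . . . . . . . F . . . F → 5 faults.
A − B = 6 − 5 = 1.

1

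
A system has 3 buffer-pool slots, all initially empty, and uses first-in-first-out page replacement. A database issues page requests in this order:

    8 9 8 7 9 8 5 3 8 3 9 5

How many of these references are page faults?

8

8 → miss, frames [8]
9 → miss, frames [8, 9]
8 → hit
7 → miss, frames [8, 9, 7]
9 → hit
8 → hit
5 → miss, evict 8, frames [9, 7, 5]
3 → miss, evict 9, frames [7, 5, 3]
8 → miss, evict 7, frames [5, 3, 8]
3 → hit
9 → miss, evict 5, frames [3, 8, 9]
5 → miss, evict 3, frames [8, 9, 5]
Page faults: 8.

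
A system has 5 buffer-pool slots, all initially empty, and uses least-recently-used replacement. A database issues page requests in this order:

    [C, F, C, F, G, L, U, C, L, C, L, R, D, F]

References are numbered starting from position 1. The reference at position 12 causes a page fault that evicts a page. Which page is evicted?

pos 1: C: fault, frames (C)
pos 2: F: fault, frames (C F)
pos 3: C: hit
pos 4: F: hit
pos 5: G: fault, frames (C F G)
pos 6: L: fault, frames (C F G L)
pos 7: U: fault, frames (C F G L U)
pos 8: C: hit
pos 9: L: hit
pos 10: C: hit
pos 11: L: hit
pos 12: R: fault, evict F, frames (G U C L R)
At position 12, page F is evicted.

F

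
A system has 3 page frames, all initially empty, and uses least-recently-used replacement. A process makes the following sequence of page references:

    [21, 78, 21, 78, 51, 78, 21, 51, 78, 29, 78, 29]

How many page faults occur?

21 → fault, frames (21)
78 → fault, frames (21 78)
21 → hit
78 → hit
51 → fault, frames (21 78 51)
78 → hit
21 → hit
51 → hit
78 → hit
29 → fault, evict 21, frames (51 78 29)
78 → hit
29 → hit
Page faults: 4.

4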